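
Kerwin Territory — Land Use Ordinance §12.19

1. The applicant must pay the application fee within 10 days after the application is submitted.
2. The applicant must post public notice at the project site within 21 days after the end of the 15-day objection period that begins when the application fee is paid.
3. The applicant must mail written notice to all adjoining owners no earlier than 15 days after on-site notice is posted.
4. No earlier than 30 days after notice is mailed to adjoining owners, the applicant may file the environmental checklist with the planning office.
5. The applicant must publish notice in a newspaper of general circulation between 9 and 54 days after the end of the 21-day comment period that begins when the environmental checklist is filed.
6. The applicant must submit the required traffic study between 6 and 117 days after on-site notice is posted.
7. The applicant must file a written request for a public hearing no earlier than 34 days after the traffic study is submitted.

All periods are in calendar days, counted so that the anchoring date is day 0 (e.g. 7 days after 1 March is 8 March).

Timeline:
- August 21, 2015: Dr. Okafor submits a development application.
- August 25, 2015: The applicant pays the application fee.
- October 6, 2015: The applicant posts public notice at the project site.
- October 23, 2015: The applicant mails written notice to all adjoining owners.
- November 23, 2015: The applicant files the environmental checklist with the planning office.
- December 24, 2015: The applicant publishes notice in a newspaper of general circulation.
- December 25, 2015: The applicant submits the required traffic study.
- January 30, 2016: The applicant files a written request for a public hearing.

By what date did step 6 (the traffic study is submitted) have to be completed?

Step 6 runs from October 6, 2015, when on-site notice is posted. The window is 6–117 days after October 6, 2015; it closes on January 31, 2016.

January 31, 2016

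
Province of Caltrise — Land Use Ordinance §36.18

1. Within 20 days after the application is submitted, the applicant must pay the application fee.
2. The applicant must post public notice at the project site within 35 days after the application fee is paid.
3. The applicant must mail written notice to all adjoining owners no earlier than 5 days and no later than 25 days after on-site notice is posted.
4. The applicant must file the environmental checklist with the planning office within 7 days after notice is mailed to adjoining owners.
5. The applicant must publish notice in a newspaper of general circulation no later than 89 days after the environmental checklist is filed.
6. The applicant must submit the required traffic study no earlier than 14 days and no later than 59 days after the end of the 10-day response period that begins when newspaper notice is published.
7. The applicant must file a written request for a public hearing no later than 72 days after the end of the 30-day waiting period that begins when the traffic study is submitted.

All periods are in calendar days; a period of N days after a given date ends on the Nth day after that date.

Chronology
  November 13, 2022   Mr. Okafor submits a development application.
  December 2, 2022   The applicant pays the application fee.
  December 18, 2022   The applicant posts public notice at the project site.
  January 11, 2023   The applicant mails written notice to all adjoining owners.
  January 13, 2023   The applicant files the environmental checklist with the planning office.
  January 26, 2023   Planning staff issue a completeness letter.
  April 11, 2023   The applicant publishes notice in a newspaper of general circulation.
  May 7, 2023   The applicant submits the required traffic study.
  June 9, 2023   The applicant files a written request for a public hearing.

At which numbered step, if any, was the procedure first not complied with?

Step 1 — counting 20 days from November 13, 2022 (when the application is submitted) gives a deadline of December 3, 2022; done December 2, 2022 — timely.
Step 2 — counting 35 days from December 2, 2022 (when the application fee is paid) gives a deadline of January 6, 2023; December 18, 2022 is within that limit.
Step 3 — 5 and 25 days from December 18, 2022 (when on-site notice is posted) are December 23, 2022 and January 12, 2023 respectively; January 11, 2023 falls inside that range.
Step 4 — counting 7 days from January 11, 2023 (when notice is mailed to adjoining owners) gives a deadline of January 18, 2023; January 13, 2023 is within that limit.
Step 5 — counting 89 days from January 13, 2023 (when the environmental checklist is filed) gives a deadline of April 12, 2023; done April 11, 2023 — timely.
Step 6 — 14 and 59 days from April 21, 2023 (end of the 10-day response period, which began when newspaper notice is published on April 11, 2023) are May 5, 2023 and June 19, 2023 respectively; done May 7, 2023, which is between those dates.
Step 7 — counting 72 days from June 6, 2023 (end of the 30-day waiting period, which began when the traffic study is submitted on May 7, 2023) gives a deadline of August 17, 2023; June 9, 2023 is within that limit.

None — every step was satisfied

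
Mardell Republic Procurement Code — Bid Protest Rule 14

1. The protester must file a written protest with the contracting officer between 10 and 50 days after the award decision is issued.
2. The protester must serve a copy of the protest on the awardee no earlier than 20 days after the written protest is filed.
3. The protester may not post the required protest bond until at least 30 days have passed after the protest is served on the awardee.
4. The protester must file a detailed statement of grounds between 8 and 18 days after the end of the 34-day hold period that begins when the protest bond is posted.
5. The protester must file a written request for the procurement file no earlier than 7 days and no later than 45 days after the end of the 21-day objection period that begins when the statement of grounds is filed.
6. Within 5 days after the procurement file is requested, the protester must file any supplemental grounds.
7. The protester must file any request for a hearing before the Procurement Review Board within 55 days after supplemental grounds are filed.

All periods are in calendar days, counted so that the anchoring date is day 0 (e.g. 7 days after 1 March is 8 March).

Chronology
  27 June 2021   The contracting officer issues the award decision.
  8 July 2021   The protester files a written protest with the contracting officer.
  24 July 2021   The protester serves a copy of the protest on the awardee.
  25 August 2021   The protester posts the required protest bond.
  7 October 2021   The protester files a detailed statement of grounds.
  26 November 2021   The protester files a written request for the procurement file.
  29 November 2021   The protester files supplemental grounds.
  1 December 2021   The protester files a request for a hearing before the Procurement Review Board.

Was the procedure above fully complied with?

No

Step 1 — 10 and 50 days from 27 June 2021 (when the award decision is issued) are 7 July 2021 and 16 August 2021 respectively; done 8 July 2021 — within the window.
Step 2 — must wait 20 days from 8 July 2021 (when the written protest is filed), so not before 28 July 2021; done 24 July 2021 — 4 days too early.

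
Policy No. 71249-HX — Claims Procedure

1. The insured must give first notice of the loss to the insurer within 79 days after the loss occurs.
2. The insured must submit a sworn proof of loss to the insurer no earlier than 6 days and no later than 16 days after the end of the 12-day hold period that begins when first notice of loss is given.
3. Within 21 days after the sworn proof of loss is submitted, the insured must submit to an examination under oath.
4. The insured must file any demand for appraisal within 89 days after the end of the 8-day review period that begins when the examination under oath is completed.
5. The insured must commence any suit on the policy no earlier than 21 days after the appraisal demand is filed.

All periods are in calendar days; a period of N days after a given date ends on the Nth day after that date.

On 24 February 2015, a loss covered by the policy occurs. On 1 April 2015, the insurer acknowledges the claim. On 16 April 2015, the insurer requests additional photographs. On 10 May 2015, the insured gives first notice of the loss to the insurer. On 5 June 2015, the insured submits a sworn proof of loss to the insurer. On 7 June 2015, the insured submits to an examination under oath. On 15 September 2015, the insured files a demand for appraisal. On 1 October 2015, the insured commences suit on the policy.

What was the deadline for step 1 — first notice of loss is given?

Step 1 runs from 24 February 2015, when the loss occurs. 79 days after 24 February 2015 is 14 May 2015.

14 May 2015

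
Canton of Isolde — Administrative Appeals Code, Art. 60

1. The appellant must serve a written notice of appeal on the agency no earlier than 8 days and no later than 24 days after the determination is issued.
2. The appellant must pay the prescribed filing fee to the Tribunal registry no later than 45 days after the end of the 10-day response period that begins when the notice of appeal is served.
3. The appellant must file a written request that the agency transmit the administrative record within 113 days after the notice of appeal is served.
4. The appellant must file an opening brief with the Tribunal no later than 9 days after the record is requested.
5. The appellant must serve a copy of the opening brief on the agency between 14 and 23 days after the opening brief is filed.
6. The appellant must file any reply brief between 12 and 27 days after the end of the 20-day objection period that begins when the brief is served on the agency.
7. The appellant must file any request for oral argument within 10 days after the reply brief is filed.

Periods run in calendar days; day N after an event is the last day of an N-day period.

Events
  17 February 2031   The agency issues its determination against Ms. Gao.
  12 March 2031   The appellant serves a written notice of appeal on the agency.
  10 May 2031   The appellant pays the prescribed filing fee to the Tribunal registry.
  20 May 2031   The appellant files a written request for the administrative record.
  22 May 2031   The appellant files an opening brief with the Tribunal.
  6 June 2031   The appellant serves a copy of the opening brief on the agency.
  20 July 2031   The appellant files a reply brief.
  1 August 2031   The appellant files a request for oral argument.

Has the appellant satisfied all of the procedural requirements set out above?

Step 1: the window is 8–24 days after 17 February 2031 (when the determination is issued), so 25 February 2031 through 13 March 2031; done 12 March 2031, which is between those dates.
Step 2: 45 days after 22 March 2031 (end of the 10-day response period, which began when the notice of appeal is served on 12 March 2031) is 6 May 2031; not done until 10 May 2031, 4 days after the deadline.

No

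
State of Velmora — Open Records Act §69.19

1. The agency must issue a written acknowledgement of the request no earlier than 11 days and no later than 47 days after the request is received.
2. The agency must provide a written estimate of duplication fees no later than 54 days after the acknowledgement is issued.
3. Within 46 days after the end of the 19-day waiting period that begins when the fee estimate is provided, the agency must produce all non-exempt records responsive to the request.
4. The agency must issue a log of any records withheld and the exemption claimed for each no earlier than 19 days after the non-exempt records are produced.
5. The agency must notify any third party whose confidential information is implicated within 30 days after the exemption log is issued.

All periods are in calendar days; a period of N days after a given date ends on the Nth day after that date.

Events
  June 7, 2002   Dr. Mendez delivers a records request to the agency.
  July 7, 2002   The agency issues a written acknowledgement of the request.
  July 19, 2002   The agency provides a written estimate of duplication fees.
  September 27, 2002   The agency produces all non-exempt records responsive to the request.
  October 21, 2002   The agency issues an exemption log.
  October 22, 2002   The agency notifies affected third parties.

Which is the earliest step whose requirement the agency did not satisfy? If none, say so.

Step 3

(1) the permitted window runs from June 7, 2002 + 11 = June 18, 2002 to June 7, 2002 + 47 = July 24, 2002; done July 7, 2002, which is between those dates.
(2) due by July 7, 2002 + 54 days = August 30, 2002; done July 19, 2002 — timely.
(3) due by August 7, 2002 + 46 days = September 22, 2002; not done until September 27, 2002, 5 days after the deadline.
That is the first point of non-compliance.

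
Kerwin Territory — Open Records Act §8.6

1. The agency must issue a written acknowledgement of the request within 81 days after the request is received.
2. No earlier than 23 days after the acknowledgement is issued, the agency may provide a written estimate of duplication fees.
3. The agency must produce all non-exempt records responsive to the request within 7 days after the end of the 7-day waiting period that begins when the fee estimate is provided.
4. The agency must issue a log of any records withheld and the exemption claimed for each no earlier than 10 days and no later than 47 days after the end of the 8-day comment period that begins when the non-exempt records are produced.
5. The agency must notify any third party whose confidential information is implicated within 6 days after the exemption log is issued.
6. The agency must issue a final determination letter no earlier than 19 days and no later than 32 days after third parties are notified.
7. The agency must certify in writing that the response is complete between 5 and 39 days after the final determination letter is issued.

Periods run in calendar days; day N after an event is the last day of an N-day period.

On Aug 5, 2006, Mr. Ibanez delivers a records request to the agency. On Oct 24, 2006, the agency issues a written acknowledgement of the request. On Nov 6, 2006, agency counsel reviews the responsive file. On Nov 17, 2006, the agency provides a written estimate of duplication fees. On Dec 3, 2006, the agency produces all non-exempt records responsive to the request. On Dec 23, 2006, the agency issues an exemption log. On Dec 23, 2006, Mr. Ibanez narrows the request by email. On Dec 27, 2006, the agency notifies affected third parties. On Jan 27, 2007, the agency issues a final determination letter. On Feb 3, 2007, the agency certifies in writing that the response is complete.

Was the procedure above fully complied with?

No

(1) due by Aug 5, 2006 + 81 days = Oct 25, 2006; done Oct 24, 2006 — timely.
(2) permitted from Oct 24, 2006 + 23 days = Nov 16, 2006 onward; done Nov 17, 2006, after the minimum wait.
(3) due by Nov 24, 2006 + 7 days = Dec 1, 2006; Dec 3, 2006 misses that deadline by 2 days.
Later steps need not be reached.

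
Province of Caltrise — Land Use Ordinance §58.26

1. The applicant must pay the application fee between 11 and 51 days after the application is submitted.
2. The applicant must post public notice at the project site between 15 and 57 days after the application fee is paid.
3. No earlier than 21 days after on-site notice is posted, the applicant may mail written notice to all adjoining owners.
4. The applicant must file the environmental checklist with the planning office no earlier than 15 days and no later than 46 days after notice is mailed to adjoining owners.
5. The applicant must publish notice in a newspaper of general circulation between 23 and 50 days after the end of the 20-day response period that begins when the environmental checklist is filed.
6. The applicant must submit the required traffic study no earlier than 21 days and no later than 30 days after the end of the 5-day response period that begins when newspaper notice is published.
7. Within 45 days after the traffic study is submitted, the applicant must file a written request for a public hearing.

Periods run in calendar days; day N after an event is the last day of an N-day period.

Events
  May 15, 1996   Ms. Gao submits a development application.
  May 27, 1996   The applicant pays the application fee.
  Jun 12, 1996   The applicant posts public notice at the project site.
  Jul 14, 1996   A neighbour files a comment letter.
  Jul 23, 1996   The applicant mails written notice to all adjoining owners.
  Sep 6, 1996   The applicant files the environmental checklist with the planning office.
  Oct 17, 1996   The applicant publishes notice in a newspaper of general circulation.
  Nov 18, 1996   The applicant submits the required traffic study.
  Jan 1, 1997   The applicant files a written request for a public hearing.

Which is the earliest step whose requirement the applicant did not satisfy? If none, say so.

(1) the permitted window runs from May 15, 1996 + 11 = May 26, 1996 to May 15, 1996 + 51 = Jul 5, 1996; done May 27, 1996 — within the window.
(2) the permitted window runs from May 27, 1996 + 15 = Jun 11, 1996 to May 27, 1996 + 57 = Jul 23, 1996; done Jun 12, 1996 — within the window.
(3) permitted from Jun 12, 1996 + 21 days = Jul 3, 1996 onward; done Jul 23, 1996 — permitted.
(4) the permitted window runs from Jul 23, 1996 + 15 = Aug 7, 1996 to Jul 23, 1996 + 46 = Sep 7, 1996; done Sep 6, 1996 — within the window.
(5) the permitted window runs from Sep 26, 1996 + 23 = Oct 19, 1996 to Sep 26, 1996 + 50 = Nov 15, 1996; done Oct 17, 1996 — 2 days before the window opened.
That is the first point of non-compliance.

Step 5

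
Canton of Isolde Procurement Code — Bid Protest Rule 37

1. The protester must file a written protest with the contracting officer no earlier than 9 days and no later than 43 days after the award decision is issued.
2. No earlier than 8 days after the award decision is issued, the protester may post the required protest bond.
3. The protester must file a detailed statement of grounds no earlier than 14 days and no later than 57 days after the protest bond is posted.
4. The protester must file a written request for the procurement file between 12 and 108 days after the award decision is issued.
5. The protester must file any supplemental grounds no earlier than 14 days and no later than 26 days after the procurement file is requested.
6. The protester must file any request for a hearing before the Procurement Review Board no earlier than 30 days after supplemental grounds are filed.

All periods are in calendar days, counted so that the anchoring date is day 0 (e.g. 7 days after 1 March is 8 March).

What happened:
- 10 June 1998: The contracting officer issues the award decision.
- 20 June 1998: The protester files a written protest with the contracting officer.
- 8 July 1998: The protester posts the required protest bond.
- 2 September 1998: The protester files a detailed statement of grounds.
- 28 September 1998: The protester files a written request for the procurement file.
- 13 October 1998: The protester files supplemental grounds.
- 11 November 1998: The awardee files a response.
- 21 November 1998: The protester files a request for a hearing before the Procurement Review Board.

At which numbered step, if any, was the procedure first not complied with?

Step 1 — 9 and 43 days from 10 June 1998 (when the award decision is issued) are 19 June 1998 and 23 July 1998 respectively; 20 June 1998 falls inside that range.
Step 2 — must wait 8 days from 10 June 1998 (when the award decision is issued), so not before 18 June 1998; done 8 July 1998 — permitted.
Step 3 — 14 and 57 days from 8 July 1998 (when the protest bond is posted) are 22 July 1998 and 3 September 1998 respectively; done 2 September 1998 — within the window.
Step 4 — 12 and 108 days from 10 June 1998 (when the award decision is issued) are 22 June 1998 and 26 September 1998 respectively; done 28 September 1998 — 2 days after the window closed.
No need to go further; step 4 was not satisfied.

Step 4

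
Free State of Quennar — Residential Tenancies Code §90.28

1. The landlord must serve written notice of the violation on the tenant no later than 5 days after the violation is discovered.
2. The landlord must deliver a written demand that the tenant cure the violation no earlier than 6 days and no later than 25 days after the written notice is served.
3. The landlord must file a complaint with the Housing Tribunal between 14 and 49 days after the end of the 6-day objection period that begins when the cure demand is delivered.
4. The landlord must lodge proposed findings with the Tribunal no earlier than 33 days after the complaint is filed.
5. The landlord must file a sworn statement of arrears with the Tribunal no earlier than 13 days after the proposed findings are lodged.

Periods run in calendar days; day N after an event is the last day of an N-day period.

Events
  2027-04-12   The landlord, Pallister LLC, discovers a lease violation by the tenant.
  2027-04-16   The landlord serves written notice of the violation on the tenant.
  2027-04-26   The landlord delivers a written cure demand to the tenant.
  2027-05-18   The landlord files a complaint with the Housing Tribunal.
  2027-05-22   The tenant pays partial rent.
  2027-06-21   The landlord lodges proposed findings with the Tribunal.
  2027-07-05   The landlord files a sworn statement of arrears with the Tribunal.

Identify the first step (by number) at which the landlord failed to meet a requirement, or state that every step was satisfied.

Step 1 — counting 5 days from 2027-04-12 (when the violation is discovered) gives a deadline of 2027-04-17; done 2027-04-16 — timely.
Step 2 — 6 and 25 days from 2027-04-16 (when the written notice is served) are 2027-04-22 and 2027-05-11 respectively; done 2027-04-26, which is between those dates.
Step 3 — 14 and 49 days from 2027-05-02 (end of the 6-day objection period, which began when the cure demand is delivered on 2027-04-26) are 2027-05-16 and 2027-06-20 respectively; done 2027-05-18 — within the window.
Step 4 — must wait 33 days from 2027-05-18 (when the complaint is filed), so not before 2027-06-20; done 2027-06-21, after the minimum wait.
Step 5 — must wait 13 days from 2027-06-21 (when the proposed findings are lodged), so not before 2027-07-04; done 2027-07-05 — permitted.

None — every step was satisfied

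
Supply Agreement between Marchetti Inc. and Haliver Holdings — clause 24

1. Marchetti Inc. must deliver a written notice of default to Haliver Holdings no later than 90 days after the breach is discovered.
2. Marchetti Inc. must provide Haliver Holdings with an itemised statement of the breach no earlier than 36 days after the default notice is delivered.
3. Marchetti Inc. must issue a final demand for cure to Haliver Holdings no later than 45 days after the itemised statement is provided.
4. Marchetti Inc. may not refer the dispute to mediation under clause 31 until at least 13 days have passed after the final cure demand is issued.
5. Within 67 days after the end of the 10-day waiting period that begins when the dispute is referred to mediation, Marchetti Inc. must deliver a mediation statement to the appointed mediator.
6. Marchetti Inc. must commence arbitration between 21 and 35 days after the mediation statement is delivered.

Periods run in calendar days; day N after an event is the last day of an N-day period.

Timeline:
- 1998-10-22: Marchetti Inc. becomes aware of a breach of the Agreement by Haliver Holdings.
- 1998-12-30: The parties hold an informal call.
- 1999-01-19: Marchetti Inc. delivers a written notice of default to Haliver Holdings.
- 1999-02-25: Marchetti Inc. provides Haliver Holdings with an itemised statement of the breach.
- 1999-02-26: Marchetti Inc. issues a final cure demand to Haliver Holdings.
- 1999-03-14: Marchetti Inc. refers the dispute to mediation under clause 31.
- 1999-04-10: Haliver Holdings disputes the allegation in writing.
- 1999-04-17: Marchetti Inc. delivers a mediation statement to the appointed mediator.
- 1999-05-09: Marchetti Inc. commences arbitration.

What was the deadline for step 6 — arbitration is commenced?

1999-05-22

Step 6 runs from 1999-04-17, when the mediation statement is delivered. The window is 21–35 days after 1999-04-17; it closes on 1999-05-22.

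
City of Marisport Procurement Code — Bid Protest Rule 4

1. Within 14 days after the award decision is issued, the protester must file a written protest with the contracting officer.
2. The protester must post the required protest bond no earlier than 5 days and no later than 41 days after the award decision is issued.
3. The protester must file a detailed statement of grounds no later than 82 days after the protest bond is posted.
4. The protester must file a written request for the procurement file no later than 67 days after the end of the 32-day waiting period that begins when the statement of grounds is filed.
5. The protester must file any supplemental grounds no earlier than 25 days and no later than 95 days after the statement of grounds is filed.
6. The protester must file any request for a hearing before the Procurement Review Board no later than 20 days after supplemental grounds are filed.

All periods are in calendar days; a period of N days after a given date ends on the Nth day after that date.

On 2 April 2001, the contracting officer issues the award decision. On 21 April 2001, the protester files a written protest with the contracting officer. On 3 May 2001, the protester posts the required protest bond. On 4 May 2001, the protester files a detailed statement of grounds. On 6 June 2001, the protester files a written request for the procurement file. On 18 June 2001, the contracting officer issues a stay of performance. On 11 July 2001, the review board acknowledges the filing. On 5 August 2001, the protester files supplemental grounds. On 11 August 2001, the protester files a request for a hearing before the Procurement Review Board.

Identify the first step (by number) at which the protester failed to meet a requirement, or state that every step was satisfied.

(1) due by 2 April 2001 + 14 days = 16 April 2001; 21 April 2001 misses that deadline by 5 days.
The analysis stops there.

Step 1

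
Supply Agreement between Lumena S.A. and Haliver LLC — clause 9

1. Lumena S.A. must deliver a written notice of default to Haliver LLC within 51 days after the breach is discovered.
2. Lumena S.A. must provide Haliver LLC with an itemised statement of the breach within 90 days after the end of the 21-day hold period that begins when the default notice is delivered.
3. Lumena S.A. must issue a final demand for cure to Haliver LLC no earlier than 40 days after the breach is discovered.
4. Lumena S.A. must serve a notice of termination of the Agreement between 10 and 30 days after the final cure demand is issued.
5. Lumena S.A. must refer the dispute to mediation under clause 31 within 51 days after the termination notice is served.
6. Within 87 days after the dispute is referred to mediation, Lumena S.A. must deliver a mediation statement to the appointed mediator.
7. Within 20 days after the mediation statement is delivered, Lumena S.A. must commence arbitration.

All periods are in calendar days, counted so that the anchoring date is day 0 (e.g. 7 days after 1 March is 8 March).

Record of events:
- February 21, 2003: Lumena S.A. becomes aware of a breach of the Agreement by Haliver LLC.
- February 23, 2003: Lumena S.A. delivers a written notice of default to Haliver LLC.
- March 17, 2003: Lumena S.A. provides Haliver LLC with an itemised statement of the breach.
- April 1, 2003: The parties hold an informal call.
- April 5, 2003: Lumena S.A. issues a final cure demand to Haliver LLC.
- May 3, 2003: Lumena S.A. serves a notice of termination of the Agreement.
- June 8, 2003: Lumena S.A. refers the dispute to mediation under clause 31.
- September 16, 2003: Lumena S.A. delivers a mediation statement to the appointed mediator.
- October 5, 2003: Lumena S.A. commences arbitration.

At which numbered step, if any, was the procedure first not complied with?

Step 6

Step 1 — counting 51 days from February 21, 2003 (when the breach is discovered) gives a deadline of April 13, 2003; February 23, 2003 is within that limit.
Step 2 — counting 90 days from March 16, 2003 (end of the 21-day hold period, which began when the default notice is delivered on February 23, 2003) gives a deadline of June 14, 2003; completed March 17, 2003, before the deadline.
Step 3 — must wait 40 days from February 21, 2003 (when the breach is discovered), so not before April 2, 2003; April 5, 2003 is on or after that date.
Step 4 — 10 and 30 days from April 5, 2003 (when the final cure demand is issued) are April 15, 2003 and May 5, 2003 respectively; done May 3, 2003 — within the window.
Step 5 — counting 51 days from May 3, 2003 (when the termination notice is served) gives a deadline of June 23, 2003; June 8, 2003 is within that limit.
Step 6 — counting 87 days from June 8, 2003 (when the dispute is referred to mediation) gives a deadline of September 3, 2003; done September 16, 2003 — 13 days late.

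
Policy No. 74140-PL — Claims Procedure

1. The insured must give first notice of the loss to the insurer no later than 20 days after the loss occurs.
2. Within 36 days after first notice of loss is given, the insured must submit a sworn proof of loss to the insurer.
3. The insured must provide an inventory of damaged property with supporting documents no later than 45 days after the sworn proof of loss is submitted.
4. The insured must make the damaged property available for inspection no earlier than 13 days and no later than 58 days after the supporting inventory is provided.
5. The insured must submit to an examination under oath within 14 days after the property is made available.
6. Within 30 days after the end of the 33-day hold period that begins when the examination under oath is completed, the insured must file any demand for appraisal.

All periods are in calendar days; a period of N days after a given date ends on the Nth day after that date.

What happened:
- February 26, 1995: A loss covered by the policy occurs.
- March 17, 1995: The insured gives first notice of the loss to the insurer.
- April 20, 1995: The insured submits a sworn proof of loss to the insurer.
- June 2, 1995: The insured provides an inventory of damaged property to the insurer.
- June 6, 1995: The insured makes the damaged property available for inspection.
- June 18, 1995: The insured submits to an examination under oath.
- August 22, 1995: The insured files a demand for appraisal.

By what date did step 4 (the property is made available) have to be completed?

July 30, 1995

Step 4 runs from June 2, 1995, when the supporting inventory is provided. The window is 13–58 days after June 2, 1995; it closes on July 30, 1995.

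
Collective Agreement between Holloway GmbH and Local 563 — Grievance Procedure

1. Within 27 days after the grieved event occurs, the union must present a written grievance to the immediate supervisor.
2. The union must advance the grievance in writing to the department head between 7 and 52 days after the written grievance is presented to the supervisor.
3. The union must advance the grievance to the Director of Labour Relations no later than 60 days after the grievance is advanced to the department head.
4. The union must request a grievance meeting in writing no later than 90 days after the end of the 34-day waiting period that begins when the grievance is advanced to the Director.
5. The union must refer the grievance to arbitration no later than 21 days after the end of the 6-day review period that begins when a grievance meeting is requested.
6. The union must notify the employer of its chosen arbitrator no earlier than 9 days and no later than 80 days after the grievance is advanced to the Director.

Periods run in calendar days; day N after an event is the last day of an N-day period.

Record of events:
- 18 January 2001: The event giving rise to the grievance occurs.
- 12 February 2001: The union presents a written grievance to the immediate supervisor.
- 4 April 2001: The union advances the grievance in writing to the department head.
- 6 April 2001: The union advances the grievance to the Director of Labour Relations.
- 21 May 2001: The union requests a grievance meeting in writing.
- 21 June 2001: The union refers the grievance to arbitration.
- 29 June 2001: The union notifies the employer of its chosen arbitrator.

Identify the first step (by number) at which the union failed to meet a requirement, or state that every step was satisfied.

(1) due by 18 January 2001 + 27 days = 14 February 2001; 12 February 2001 is within that limit.
(2) the permitted window runs from 12 February 2001 + 7 = 19 February 2001 to 12 February 2001 + 52 = 5 April 2001; 4 April 2001 falls inside that range.
(3) due by 4 April 2001 + 60 days = 3 June 2001; done 6 April 2001 — timely.
(4) due by 10 May 2001 + 90 days = 8 August 2001; completed 21 May 2001, before the deadline.
(5) due by 27 May 2001 + 21 days = 17 June 2001; done 21 June 2001 — 4 days late.

Step 5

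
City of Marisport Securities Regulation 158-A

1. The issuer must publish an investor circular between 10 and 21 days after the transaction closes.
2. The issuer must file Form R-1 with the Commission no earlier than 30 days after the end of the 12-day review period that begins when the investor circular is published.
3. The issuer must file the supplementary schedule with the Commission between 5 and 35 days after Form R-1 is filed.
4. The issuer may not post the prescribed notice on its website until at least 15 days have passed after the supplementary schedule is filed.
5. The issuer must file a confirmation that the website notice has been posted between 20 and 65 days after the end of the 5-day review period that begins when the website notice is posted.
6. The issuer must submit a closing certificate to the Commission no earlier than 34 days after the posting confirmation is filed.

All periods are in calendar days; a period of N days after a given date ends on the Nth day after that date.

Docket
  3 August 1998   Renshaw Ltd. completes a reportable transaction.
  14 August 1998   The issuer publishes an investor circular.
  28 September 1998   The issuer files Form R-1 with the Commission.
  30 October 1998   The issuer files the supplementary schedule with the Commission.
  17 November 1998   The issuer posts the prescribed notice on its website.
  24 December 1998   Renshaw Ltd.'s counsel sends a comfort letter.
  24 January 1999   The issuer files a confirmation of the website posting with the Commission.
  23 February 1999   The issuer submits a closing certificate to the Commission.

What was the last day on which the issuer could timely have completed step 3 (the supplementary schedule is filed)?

Step 3 runs from 28 September 1998, when Form R-1 is filed. The window is 5–35 days after 28 September 1998; it closes on 2 November 1998.

2 November 1998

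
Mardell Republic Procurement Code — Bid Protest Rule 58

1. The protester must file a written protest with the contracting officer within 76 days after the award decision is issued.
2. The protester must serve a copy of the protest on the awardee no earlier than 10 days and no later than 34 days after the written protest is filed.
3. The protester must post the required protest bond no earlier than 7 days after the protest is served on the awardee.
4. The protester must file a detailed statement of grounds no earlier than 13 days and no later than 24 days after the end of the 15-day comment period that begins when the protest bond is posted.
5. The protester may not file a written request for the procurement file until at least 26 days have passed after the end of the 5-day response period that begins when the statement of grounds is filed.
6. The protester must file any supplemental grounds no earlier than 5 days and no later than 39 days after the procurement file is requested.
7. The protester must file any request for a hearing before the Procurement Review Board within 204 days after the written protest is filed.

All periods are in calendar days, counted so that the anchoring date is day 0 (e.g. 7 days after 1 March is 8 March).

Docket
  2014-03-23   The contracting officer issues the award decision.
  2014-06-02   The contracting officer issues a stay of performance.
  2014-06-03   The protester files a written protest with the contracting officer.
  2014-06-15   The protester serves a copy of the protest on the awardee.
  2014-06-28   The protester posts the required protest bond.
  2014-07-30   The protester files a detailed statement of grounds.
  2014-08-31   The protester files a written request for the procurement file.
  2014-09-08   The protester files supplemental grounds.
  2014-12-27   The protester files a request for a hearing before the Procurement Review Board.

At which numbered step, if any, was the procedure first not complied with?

(1) due by 2014-03-23 + 76 days = 2014-06-07; completed 2014-06-03, before the deadline.
(2) the permitted window runs from 2014-06-03 + 10 = 2014-06-13 to 2014-06-03 + 34 = 2014-07-07; done 2014-06-15 — within the window.
(3) permitted from 2014-06-15 + 7 days = 2014-06-22 onward; 2014-06-28 is on or after that date.
(4) the permitted window runs from 2014-07-13 + 13 = 2014-07-26 to 2014-07-13 + 24 = 2014-08-06; 2014-07-30 falls inside that range.
(5) permitted from 2014-08-04 + 26 days = 2014-08-30 onward; done 2014-08-31 — permitted.
(6) the permitted window runs from 2014-08-31 + 5 = 2014-09-05 to 2014-08-31 + 39 = 2014-10-09; done 2014-09-08, which is between those dates.
(7) due by 2014-06-03 + 204 days = 2014-12-24; done 2014-12-27 — 3 days late.
The analysis stops there.

Step 7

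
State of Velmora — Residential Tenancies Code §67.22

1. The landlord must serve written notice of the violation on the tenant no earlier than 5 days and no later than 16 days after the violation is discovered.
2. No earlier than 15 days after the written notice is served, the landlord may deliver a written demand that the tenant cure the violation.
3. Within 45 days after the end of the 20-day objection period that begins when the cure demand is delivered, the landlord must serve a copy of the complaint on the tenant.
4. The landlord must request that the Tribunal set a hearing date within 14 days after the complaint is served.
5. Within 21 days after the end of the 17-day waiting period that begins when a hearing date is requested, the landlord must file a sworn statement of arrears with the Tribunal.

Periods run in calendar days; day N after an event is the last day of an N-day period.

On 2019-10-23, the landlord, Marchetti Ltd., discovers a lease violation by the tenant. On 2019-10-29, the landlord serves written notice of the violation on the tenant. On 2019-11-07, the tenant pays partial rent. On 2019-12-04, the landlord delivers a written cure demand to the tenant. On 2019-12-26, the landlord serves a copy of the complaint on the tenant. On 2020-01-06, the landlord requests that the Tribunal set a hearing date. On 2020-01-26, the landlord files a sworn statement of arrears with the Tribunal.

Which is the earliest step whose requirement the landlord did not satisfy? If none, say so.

None — every step was satisfied

Step 1: the window is 5–16 days after 2019-10-23 (when the violation is discovered), so 2019-10-28 through 2019-11-08; 2019-10-29 falls inside that range.
Step 2: the earliest permitted date is 15 days after 2019-10-29 (when the written notice is served), i.e. 2019-11-13; done 2019-12-04, after the minimum wait.
Step 3: 45 days after 2019-12-24 (end of the 20-day objection period, which began when the cure demand is delivered on 2019-12-04) is 2020-02-07; done 2019-12-26 — timely.
Step 4: 14 days after 2019-12-26 (when the complaint is served) is 2020-01-09; done 2020-01-06 — timely.
Step 5: 21 days after 2020-01-23 (end of the 17-day waiting period, which began when a hearing date is requested on 2020-01-06) is 2020-02-13; completed 2020-01-26, before the deadline.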